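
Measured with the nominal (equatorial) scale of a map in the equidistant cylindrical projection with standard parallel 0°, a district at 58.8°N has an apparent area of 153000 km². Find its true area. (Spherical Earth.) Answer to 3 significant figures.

In the plate carrée (x = Rλ, y = Rφ), meridians are true-scale (h = 1) and parallels are stretched by k = sec φ.
Areal scale = h·k = 1 × sec φ; at 58.8°, h = 1.000, k = 1.930, so h·k = 1.930.
True area = apparent / (areal scale) = 153000 / 1.930 ≈ 79300 km².

79300 km²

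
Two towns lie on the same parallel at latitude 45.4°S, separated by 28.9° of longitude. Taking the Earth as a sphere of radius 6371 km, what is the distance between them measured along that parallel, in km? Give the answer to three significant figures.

2260 km

Arc length along a parallel = R cos φ · Δλ (with Δλ in radians).
= 6371 × cos 45.4° × (28.9° × π/180) = 6371 × 0.7022 × 0.5044 ≈ 2260 km.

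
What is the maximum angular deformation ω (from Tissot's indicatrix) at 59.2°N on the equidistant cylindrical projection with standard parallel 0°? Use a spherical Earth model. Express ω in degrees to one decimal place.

37.7°

Plate carrée maps x = Rλ, y = Rφ. The meridian scale is h = 1 and the parallel scale is k = 1/cos φ = sec φ.
At 59.2°: h = 1.000, k = 1.953; principal scales a = 1.953, b = 1.000.
sin(ω/2) = (a − b)/(a + b) = 0.9530/2.953 = 0.3227, so ω = 2 arcsin(0.3227) ≈ 37.7°.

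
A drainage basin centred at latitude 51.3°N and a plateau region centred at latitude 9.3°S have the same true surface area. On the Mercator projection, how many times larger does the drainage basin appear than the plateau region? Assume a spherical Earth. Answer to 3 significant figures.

Mercator areal scale is sec²φ.
At 51.3°: sec²(51.3°) = 1/0.6252² = 2.558.
At 9.3°: sec²(9.3°) = 1/0.9869² = 1.027.
Ratio = 2.558/1.027 = cos²(9.3°)/cos²(51.3°) ≈ 2.49.

2.49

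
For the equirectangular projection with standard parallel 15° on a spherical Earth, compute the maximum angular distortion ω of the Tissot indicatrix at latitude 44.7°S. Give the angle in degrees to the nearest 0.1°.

17.5°

In the equirectangular projection with standard parallel φ₀ = 15° (x = Rλ cos φ₀, y = Rφ), meridians are true-scale (h = 1) and the parallel scale is k = cos φ₀ / cos φ.
At 44.7°: h = 1.000, k = 1.359; principal scales a = 1.359, b = 1.000.
sin(ω/2) = (a − b)/(a + b) = 0.3589/2.359 = 0.1522, so ω = 2 arcsin(0.1522) ≈ 17.5°.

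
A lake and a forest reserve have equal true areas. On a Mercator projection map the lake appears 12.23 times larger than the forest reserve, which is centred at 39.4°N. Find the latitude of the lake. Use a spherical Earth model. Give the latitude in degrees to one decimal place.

77.2°

For equal true areas on Mercator, apparent areas scale as sec²φ, so the ratio is cos²φ₂ / cos²φ₁.
cos²φ₂ / cos²φ₁ = 12.23  ⇒  cos φ₁ = cos 39.4° / √12.23 = 0.7727/3.497 = 0.2210.
φ₁ = arccos(0.2210) ≈ 77.2°.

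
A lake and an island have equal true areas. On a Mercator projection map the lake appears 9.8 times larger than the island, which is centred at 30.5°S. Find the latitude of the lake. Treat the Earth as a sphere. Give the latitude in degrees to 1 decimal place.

On Mercator, (apparent₁)/(apparent₂) = sec²φ₁ / sec²φ₂ when true areas are equal.
cos²φ₂ / cos²φ₁ = 9.8  ⇒  cos φ₁ = cos 30.5° / √9.8 = 0.8616/3.130 = 0.2752.
φ₁ = arccos(0.2752) ≈ 74.0°.

74.0°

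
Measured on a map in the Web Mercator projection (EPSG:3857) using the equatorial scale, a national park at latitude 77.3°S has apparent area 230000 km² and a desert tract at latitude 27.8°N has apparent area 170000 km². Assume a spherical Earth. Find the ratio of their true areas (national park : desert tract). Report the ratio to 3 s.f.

0.0836

Mercator's areal exaggeration is sec²φ; hence true area = (apparent area) · cos²φ.
True area of national park: 230000 × cos²(77.3°) = 230000 × 0.04833 = 11120 km².
True area of desert tract: 170000 × cos²(27.8°) = 170000 × 0.7825 = 133000 km².
Ratio = 11120 / 133000 ≈ 0.0836.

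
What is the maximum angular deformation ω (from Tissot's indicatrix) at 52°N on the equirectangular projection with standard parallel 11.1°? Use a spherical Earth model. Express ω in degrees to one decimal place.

In the equirectangular projection with standard parallel φ₀ = 11.1° (x = Rλ cos φ₀, y = Rφ), meridians are true-scale (h = 1) and the parallel scale is k = cos φ₀ / cos φ.
At 52°: h = 1.000, k = 1.594; principal scales a = 1.594, b = 1.000.
sin(ω/2) = (a − b)/(a + b) = 0.5939/2.594 = 0.2290, so ω = 2 arcsin(0.2290) ≈ 26.5°.

26.5°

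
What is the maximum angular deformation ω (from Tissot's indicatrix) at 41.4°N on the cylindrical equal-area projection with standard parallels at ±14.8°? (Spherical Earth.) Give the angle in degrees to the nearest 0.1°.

28.8°

A cylindrical equal-area projection with standard parallel φ₀ has meridian scale h = cos φ / cos φ₀ and parallel scale k = cos φ₀ / cos φ (so areas are preserved, h·k = 1).
At 41.4°: h = 0.7759, k = 1.289; principal scales a = 1.289, b = 0.7759.
sin(ω/2) = (a − b)/(a + b) = 0.5131/2.065 = 0.2485, so ω = 2 arcsin(0.2485) ≈ 28.8°.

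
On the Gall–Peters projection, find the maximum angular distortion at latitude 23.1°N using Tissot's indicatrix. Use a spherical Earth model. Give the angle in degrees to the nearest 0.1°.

Gall–Peters is a cylindrical equal-area projection with standard parallels at ±45°. A cylindrical equal-area projection with standard parallel φ₀ has meridian scale h = cos φ / cos φ₀ and parallel scale k = cos φ₀ / cos φ (so areas are preserved, h·k = 1).
At 23.1°: h = 1.301, k = 0.7687; principal scales a = 1.301, b = 0.7687.
sin(ω/2) = (a − b)/(a + b) = 0.5321/2.070 = 0.2571, so ω = 2 arcsin(0.2571) ≈ 29.8°.

29.8°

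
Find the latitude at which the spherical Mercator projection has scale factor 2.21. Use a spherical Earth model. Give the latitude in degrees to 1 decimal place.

63.1°

Mercator scale is k = sec φ = 1/cos φ.
1/cos φ = 2.21  ⇒  cos φ = 0.4525  ⇒  φ = arccos(0.4525) ≈ 63.1°.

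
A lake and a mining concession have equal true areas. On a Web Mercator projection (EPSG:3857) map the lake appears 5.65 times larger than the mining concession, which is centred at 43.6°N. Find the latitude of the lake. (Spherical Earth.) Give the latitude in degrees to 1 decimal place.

For equal true areas on Mercator, apparent areas scale as sec²φ, so the ratio is cos²φ₂ / cos²φ₁.
cos²φ₂ / cos²φ₁ = 5.65  ⇒  cos φ₁ = cos 43.6° / √5.65 = 0.7242/2.377 = 0.3047.
φ₁ = arccos(0.3047) ≈ 72.3°.

72.3°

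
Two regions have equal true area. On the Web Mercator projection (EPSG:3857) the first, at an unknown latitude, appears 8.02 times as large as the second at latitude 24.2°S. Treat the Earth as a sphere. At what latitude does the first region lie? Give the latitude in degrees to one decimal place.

For equal true areas on Mercator, apparent areas scale as sec²φ, so the ratio is cos²φ₂ / cos²φ₁.
cos²φ₂ / cos²φ₁ = 8.02  ⇒  cos φ₁ = cos 24.2° / √8.02 = 0.9121/2.832 = 0.3221.
φ₁ = arccos(0.3221) ≈ 71.2°.

71.2°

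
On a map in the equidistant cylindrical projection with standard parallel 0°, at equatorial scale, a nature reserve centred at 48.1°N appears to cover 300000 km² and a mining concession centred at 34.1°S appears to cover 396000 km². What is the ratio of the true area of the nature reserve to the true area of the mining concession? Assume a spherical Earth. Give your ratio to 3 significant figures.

On the plate carrée, areal scale = h·k = 1 × sec φ, so true area = apparent × cos φ.
True area of nature reserve: 300000 × cos(48.1°) = 300000 × 0.6678 = 200300 km².
True area of mining concession: 396000 × cos(34.1°) = 396000 × 0.8281 = 327900 km².
Ratio = 200300 / 327900 ≈ 0.611.

0.611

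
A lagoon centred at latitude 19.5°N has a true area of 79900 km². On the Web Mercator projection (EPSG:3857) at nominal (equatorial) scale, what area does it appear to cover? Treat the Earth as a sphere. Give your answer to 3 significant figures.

Mercator is conformal, so the point scale is isotropic: h = k = sec φ = 1/cos φ.
Areal scale = k² = sec²φ = 1/cos²(19.5°) = 1/0.9426² = 1.125.
Apparent area = 79900 × 1.125 ≈ 89900 km².

89900 km²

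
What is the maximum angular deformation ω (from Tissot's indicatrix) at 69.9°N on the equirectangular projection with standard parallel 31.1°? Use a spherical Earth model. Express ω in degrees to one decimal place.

50.6°

In the equirectangular projection with standard parallel φ₀ = 31.1° (x = Rλ cos φ₀, y = Rφ), meridians are true-scale (h = 1) and the parallel scale is k = cos φ₀ / cos φ.
At 69.9°: h = 1.000, k = 2.492; principal scales a = 2.492, b = 1.000.
sin(ω/2) = (a − b)/(a + b) = 1.492/3.492 = 0.4272, so ω = 2 arcsin(0.4272) ≈ 50.6°.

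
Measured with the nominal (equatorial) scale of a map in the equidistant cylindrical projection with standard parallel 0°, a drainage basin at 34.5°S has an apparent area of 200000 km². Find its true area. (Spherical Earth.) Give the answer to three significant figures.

For the equirectangular projection with φ₀ = 0 (plate carrée), h = 1 along meridians and k = sec φ along parallels.
Areal scale = h·k = 1 × sec φ; at 34.5°, h = 1.000, k = 1.213, so h·k = 1.213.
True area = apparent / (areal scale) = 200000 / 1.213 ≈ 165000 km².

165000 km²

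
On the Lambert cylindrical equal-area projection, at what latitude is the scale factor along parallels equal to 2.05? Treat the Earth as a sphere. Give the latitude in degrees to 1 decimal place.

The Lambert cylindrical equal-area projection is the cylindrical equal-area projection with its standard parallel at the equator (φ₀ = 0). Cylindrical equal-area (φ₀ = 0°): h = cos φ / cos 0° along meridians, k = cos 0° / cos φ along parallels; h·k = 1.
k = cos φ₀ / cos φ = 2.05  ⇒  cos φ = cos 0° / 2.05 = 0.4878.
φ = arccos(0.4878) ≈ 60.8°.

60.8°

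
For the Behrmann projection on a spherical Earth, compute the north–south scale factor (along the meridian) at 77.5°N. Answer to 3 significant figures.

0.250

Behrmann is a cylindrical equal-area projection with standard parallels at ±30°. For cylindrical equal-area with standard parallel φ₀, h = cos φ / cos φ₀ and k = cos φ₀ / cos φ, so h·k = 1.
h = cos 77.5° / cos 30° = 0.2164/0.8660 = 0.2499.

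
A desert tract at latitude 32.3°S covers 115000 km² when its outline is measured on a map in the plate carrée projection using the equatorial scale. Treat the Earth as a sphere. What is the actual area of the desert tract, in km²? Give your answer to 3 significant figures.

97200 km²

For the equirectangular projection with φ₀ = 0 (plate carrée), h = 1 along meridians and k = sec φ along parallels.
Areal scale = h·k = 1 × sec φ; at 32.3°, h = 1.000, k = 1.183, so h·k = 1.183.
True area = apparent / (areal scale) = 115000 / 1.183 ≈ 97200 km².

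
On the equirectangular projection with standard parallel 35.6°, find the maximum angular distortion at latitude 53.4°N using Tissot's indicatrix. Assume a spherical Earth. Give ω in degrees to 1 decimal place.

17.7°

With standard parallel φ₀ = 35.6°, the equirectangular projection gives x = Rλ cos φ₀, y = Rφ, so h = 1 and k = cos 35.6° / cos φ.
At 53.4°: h = 1.000, k = 1.364; principal scales a = 1.364, b = 1.000.
sin(ω/2) = (a − b)/(a + b) = 0.3637/2.364 = 0.1539, so ω = 2 arcsin(0.1539) ≈ 17.7°.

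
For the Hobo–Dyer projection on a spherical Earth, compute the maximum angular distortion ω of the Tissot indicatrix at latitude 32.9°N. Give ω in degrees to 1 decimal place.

6.5°

Hobo–Dyer is a cylindrical equal-area projection with standard parallels at ±37.5°. For cylindrical equal-area with standard parallel φ₀, h = cos φ / cos φ₀ and k = cos φ₀ / cos φ, so h·k = 1.
At 32.9°: h = 1.058, k = 0.9449; principal scales a = 1.058, b = 0.9449.
sin(ω/2) = (a − b)/(a + b) = 0.1134/2.003 = 0.05662, so ω = 2 arcsin(0.05662) ≈ 6.5°.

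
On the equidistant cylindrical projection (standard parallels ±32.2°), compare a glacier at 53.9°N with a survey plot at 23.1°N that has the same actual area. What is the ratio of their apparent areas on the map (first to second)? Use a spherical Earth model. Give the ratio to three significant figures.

The equidistant cylindrical projection with φ₀ = 32.2° has h = 1 (meridians true) and k = cos φ₀ / cos φ along parallels.
Areal scale at 53.9°: h·k = 1.000 × 1.436 = 1.436.
Areal scale at 23.1°: h·k = 1.000 × 0.9200 = 0.9200.
Ratio = 1.436/0.9200 ≈ 1.56.

1.56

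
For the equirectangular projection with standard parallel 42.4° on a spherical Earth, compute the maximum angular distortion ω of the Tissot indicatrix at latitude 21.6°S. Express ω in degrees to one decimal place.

With standard parallel φ₀ = 42.4°, the equirectangular projection gives x = Rλ cos φ₀, y = Rφ, so h = 1 and k = cos 42.4° / cos φ.
At 21.6°: h = 1.000, k = 0.7942; principal scales a = 1.000, b = 0.7942.
sin(ω/2) = (a − b)/(a + b) = 0.2058/1.794 = 0.1147, so ω = 2 arcsin(0.1147) ≈ 13.2°.

13.2°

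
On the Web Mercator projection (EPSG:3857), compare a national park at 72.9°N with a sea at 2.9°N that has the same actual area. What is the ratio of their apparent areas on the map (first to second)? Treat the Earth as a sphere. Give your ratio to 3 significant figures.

11.5

Mercator is conformal with k = sec φ, so areal scale = k² = sec²φ.
At 72.9°: sec²(72.9°) = 1/0.2940² = 11.57.
At 2.9°: sec²(2.9°) = 1/0.9987² = 1.003.
Ratio = 11.57/1.003 = cos²(2.9°)/cos²(72.9°) ≈ 11.5.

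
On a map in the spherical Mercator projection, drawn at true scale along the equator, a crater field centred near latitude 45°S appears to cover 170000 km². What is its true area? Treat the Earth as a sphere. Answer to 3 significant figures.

85000 km²

The Mercator projection is conformal; its linear scale factor is the same in every direction and equals sec φ = 1/cos φ.
Areal scale = k² = sec²φ = 1/cos²(45°) = 1/0.7071² = 2.000.
True area = apparent / (areal scale) = 170000 / 2.000 ≈ 85000 km².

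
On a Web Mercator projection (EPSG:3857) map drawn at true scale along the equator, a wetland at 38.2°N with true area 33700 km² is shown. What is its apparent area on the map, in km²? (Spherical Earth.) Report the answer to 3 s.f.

For Mercator, h = k = sec φ (a conformal cylindrical projection has a single point scale, 1/cos φ).
Areal scale = k² = sec²φ = 1/cos²(38.2°) = 1/0.7859² = 1.619.
Apparent area = 33700 × 1.619 ≈ 54600 km².

54600 km²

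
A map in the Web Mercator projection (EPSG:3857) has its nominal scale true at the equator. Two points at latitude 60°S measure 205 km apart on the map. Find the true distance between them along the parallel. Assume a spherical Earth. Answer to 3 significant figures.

103 km

The Mercator projection is conformal; its linear scale factor is the same in every direction and equals sec φ = 1/cos φ.
Along the parallel at 60°, map distances are exaggerated by k = sec 60° = 2.000.
True distance = 205 / 2.000 = 205 × cos 60° ≈ 103 km.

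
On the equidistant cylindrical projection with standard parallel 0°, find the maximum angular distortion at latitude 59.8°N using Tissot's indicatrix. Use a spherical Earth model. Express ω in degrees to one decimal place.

38.6°

Plate carrée maps x = Rλ, y = Rφ. The meridian scale is h = 1 and the parallel scale is k = 1/cos φ = sec φ.
At 59.8°: h = 1.000, k = 1.988; principal scales a = 1.988, b = 1.000.
sin(ω/2) = (a − b)/(a + b) = 0.9880/2.988 = 0.3307, so ω = 2 arcsin(0.3307) ≈ 38.6°.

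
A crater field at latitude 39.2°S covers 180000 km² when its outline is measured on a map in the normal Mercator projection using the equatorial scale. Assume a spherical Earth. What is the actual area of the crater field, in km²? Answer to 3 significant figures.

108000 km²

For Mercator, h = k = sec φ (a conformal cylindrical projection has a single point scale, 1/cos φ).
Areal scale = k² = sec²φ = 1/cos²(39.2°) = 1/0.7749² = 1.665.
True area = apparent / (areal scale) = 180000 / 1.665 ≈ 108000 km².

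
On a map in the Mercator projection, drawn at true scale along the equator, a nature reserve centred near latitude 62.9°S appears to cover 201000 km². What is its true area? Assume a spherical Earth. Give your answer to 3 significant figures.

The Mercator projection is conformal; its linear scale factor is the same in every direction and equals sec φ = 1/cos φ.
Areal scale = k² = sec²φ = 1/cos²(62.9°) = 1/0.4555² = 4.819.
True area = apparent / (areal scale) = 201000 / 4.819 ≈ 41700 km².

41700 km²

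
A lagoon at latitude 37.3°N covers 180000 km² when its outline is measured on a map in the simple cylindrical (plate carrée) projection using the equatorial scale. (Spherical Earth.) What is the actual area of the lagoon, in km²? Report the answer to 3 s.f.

143000 km²

In the plate carrée (x = Rλ, y = Rφ), meridians are true-scale (h = 1) and parallels are stretched by k = sec φ.
Areal scale = h·k = 1 × sec φ; at 37.3°, h = 1.000, k = 1.257, so h·k = 1.257.
True area = apparent / (areal scale) = 180000 / 1.257 ≈ 143000 km².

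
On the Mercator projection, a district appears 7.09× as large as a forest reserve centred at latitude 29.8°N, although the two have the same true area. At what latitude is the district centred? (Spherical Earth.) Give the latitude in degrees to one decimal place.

For equal true areas on Mercator, apparent areas scale as sec²φ, so the ratio is cos²φ₂ / cos²φ₁.
cos²φ₂ / cos²φ₁ = 7.09  ⇒  cos φ₁ = cos 29.8° / √7.09 = 0.8678/2.663 = 0.3259.
φ₁ = arccos(0.3259) ≈ 71.0°.

71.0°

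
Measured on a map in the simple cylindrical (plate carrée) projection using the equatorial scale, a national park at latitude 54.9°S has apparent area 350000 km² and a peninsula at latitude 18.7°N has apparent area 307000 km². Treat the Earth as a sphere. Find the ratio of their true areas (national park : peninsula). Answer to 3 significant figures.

0.692

On the plate carrée, areal scale = h·k = 1 × sec φ, so true area = apparent × cos φ.
True area of national park: 350000 × cos(54.9°) = 350000 × 0.5750 = 201300 km².
True area of peninsula: 307000 × cos(18.7°) = 307000 × 0.9472 = 290800 km².
Ratio = 201300 / 290800 ≈ 0.692.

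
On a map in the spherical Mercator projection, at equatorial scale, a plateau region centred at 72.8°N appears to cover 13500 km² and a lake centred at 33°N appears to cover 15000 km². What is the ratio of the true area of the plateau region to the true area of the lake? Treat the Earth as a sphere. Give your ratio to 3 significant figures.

0.112

Since Mercator area scale is 1/cos²φ, the true area equals the apparent area multiplied by cos²φ.
True area of plateau region: 13500 × cos²(72.8°) = 13500 × 0.08744 = 1180 km².
True area of lake: 15000 × cos²(33°) = 15000 × 0.7034 = 10550 km².
Ratio = 1180 / 10550 ≈ 0.112.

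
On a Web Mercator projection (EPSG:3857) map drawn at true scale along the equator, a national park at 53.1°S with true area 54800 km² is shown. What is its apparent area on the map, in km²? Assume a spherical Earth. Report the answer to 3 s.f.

152000 km²

Mercator is conformal, so the point scale is isotropic: h = k = sec φ = 1/cos φ.
Areal scale = k² = sec²φ = 1/cos²(53.1°) = 1/0.6004² = 2.774.
Apparent area = 54800 × 2.774 ≈ 152000 km².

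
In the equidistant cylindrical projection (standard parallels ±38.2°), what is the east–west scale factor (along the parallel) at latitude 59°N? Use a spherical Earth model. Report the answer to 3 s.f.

With standard parallel φ₀ = 38.2°, the equirectangular projection gives x = Rλ cos φ₀, y = Rφ, so h = 1 and k = cos 38.2° / cos φ.
k = cos 38.2° / cos 59° = 0.7859/0.5150 = 1.526.

1.53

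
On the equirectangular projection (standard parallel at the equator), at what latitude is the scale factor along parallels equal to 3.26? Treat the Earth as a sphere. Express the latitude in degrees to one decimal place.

Plate carrée: h = 1, k = sec φ along parallels.
sec φ = 3.26  ⇒  cos φ = 0.3067  ⇒  φ ≈ 72.1°.

72.1°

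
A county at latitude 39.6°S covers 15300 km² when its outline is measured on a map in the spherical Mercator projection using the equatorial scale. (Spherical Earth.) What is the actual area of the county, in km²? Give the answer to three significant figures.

Mercator is conformal, so the point scale is isotropic: h = k = sec φ = 1/cos φ.
Areal scale = k² = sec²φ = 1/cos²(39.6°) = 1/0.7705² = 1.684.
True area = apparent / (areal scale) = 15300 / 1.684 ≈ 9080 km².

9080 km²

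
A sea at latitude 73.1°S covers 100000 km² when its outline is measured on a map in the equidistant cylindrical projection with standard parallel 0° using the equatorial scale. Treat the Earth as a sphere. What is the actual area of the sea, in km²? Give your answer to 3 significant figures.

29100 km²

For the equirectangular projection with φ₀ = 0 (plate carrée), h = 1 along meridians and k = sec φ along parallels.
Areal scale = h·k = 1 × sec φ; at 73.1°, h = 1.000, k = 3.440, so h·k = 3.440.
True area = apparent / (areal scale) = 100000 / 3.440 ≈ 29100 km².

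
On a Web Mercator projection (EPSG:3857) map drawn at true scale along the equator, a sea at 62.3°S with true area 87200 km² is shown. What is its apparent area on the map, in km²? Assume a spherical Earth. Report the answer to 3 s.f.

For Mercator, h = k = sec φ (a conformal cylindrical projection has a single point scale, 1/cos φ).
Areal scale = k² = sec²φ = 1/cos²(62.3°) = 1/0.4648² = 4.628.
Apparent area = 87200 × 4.628 ≈ 404000 km².

404000 km²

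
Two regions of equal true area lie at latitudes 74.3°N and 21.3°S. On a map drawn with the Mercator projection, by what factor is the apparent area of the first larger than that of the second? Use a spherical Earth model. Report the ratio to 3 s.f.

11.9

Mercator areal scale is sec²φ.
At 74.3°: sec²(74.3°) = 1/0.2706² = 13.66.
At 21.3°: sec²(21.3°) = 1/0.9317² = 1.152.
Ratio = 13.66/1.152 = cos²(21.3°)/cos²(74.3°) ≈ 11.9.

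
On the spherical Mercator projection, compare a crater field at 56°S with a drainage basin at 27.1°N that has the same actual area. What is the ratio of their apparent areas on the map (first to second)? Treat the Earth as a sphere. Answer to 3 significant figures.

2.53

On Mercator, area is exaggerated by sec²φ = 1/cos²φ.
At 56°: sec²(56°) = 1/0.5592² = 3.198.
At 27.1°: sec²(27.1°) = 1/0.8902² = 1.262.
Ratio = 3.198/1.262 = cos²(27.1°)/cos²(56°) ≈ 2.53.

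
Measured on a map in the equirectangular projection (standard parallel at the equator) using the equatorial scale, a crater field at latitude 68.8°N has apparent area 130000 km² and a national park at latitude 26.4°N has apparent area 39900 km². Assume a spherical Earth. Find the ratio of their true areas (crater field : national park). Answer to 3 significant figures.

1.32

Plate carrée has h = 1 and k = sec φ, giving areal scale sec φ; true area = (apparent area) · cos φ.
True area of crater field: 130000 × cos(68.8°) = 130000 × 0.3616 = 47010 km².
True area of national park: 39900 × cos(26.4°) = 39900 × 0.8957 = 35740 km².
Ratio = 47010 / 35740 ≈ 1.32.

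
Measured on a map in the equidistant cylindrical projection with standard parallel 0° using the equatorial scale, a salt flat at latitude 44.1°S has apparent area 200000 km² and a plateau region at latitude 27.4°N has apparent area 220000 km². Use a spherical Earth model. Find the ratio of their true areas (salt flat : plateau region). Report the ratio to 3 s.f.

0.735

On the plate carrée, areal scale = h·k = 1 × sec φ, so true area = apparent × cos φ.
True area of salt flat: 200000 × cos(44.1°) = 200000 × 0.7181 = 143600 km².
True area of plateau region: 220000 × cos(27.4°) = 220000 × 0.8878 = 195300 km².
Ratio = 143600 / 195300 ≈ 0.735.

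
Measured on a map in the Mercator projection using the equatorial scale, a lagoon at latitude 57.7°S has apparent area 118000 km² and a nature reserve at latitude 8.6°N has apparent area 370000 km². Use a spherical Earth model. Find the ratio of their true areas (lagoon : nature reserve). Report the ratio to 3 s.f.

0.0931

Since Mercator area scale is 1/cos²φ, the true area equals the apparent area multiplied by cos²φ.
True area of lagoon: 118000 × cos²(57.7°) = 118000 × 0.2855 = 33690 km².
True area of nature reserve: 370000 × cos²(8.6°) = 370000 × 0.9776 = 361700 km².
Ratio = 33690 / 361700 ≈ 0.0931.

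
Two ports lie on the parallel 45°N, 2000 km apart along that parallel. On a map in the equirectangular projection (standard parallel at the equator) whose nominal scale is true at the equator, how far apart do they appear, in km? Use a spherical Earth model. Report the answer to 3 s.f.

2830 km

Plate carrée maps x = Rλ, y = Rφ. The meridian scale is h = 1 and the parallel scale is k = 1/cos φ = sec φ.
Along the parallel, k = sec 45° = 1/0.7071 = 1.414.
Map distance = 2000 × 1.414 ≈ 2830 km.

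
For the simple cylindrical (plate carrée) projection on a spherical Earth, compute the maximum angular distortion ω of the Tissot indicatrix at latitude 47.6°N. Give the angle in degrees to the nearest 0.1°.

For the equirectangular projection with φ₀ = 0 (plate carrée), h = 1 along meridians and k = sec φ along parallels.
At 47.6°: h = 1.000, k = 1.483; principal scales a = 1.483, b = 1.000.
sin(ω/2) = (a − b)/(a + b) = 0.4830/2.483 = 0.1945, so ω = 2 arcsin(0.1945) ≈ 22.4°.

22.4°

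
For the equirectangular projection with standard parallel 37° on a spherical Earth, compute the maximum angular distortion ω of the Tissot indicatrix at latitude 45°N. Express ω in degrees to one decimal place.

The equidistant cylindrical projection with φ₀ = 37° has h = 1 (meridians true) and k = cos φ₀ / cos φ along parallels.
At 45°: h = 1.000, k = 1.129; principal scales a = 1.129, b = 1.000.
sin(ω/2) = (a − b)/(a + b) = 0.1294/2.129 = 0.06079, so ω = 2 arcsin(0.06079) ≈ 7.0°.

7.0°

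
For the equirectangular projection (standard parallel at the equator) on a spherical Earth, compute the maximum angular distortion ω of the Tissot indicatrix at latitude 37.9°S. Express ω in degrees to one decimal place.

Plate carrée maps x = Rλ, y = Rφ. The meridian scale is h = 1 and the parallel scale is k = 1/cos φ = sec φ.
At 37.9°: h = 1.000, k = 1.267; principal scales a = 1.267, b = 1.000.
sin(ω/2) = (a − b)/(a + b) = 0.2673/2.267 = 0.1179, so ω = 2 arcsin(0.1179) ≈ 13.5°.

13.5°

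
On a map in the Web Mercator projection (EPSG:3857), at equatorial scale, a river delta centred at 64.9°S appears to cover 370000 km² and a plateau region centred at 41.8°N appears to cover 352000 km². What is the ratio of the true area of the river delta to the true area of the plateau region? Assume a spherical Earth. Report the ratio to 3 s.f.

0.340

Mercator's areal exaggeration is sec²φ; hence true area = (apparent area) · cos²φ.
True area of river delta: 370000 × cos²(64.9°) = 370000 × 0.1799 = 66580 km².
True area of plateau region: 352000 × cos²(41.8°) = 352000 × 0.5557 = 195600 km².
Ratio = 66580 / 195600 ≈ 0.340.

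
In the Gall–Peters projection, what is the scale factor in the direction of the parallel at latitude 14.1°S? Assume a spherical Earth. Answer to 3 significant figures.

Gall–Peters is a cylindrical equal-area projection with standard parallels at ±45°. For cylindrical equal-area with standard parallel φ₀, h = cos φ / cos φ₀ and k = cos φ₀ / cos φ, so h·k = 1.
k = cos 45° / cos 14.1° = 0.7071/0.9699 = 0.7291.

0.729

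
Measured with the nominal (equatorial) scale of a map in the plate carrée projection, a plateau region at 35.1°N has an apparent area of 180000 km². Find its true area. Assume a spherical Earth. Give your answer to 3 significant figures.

For the equirectangular projection with φ₀ = 0 (plate carrée), h = 1 along meridians and k = sec φ along parallels.
Areal scale = h·k = 1 × sec φ; at 35.1°, h = 1.000, k = 1.222, so h·k = 1.222.
True area = apparent / (areal scale) = 180000 / 1.222 ≈ 147000 km².

147000 km²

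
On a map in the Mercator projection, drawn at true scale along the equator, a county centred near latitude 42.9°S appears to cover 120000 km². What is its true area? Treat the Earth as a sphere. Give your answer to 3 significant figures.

For Mercator, h = k = sec φ (a conformal cylindrical projection has a single point scale, 1/cos φ).
Areal scale = k² = sec²φ = 1/cos²(42.9°) = 1/0.7325² = 1.864.
True area = apparent / (areal scale) = 120000 / 1.864 ≈ 64400 km².

64400 km²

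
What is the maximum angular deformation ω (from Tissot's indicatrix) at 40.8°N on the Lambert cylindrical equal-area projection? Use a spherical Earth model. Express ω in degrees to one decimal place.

The Lambert cylindrical equal-area projection is the cylindrical equal-area projection with its standard parallel at the equator (φ₀ = 0). A cylindrical equal-area projection with standard parallel φ₀ has meridian scale h = cos φ / cos φ₀ and parallel scale k = cos φ₀ / cos φ (so areas are preserved, h·k = 1).
At 40.8°: h = 0.7570, k = 1.321; principal scales a = 1.321, b = 0.7570.
sin(ω/2) = (a − b)/(a + b) = 0.5640/2.078 = 0.2714, so ω = 2 arcsin(0.2714) ≈ 31.5°.

31.5°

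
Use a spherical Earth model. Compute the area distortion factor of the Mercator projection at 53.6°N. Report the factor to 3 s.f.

For Mercator, h = k = sec φ (a conformal cylindrical projection has a single point scale, 1/cos φ).
Areal scale = k² = sec²φ = 1/cos²(53.6°) = 1/0.5934² = 2.840.

2.84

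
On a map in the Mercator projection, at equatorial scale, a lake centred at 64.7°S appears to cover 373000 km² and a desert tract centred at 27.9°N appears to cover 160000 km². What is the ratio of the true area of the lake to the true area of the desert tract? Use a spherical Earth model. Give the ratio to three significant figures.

Since Mercator area scale is 1/cos²φ, the true area equals the apparent area multiplied by cos²φ.
True area of lake: 373000 × cos²(64.7°) = 373000 × 0.1826 = 68120 km².
True area of desert tract: 160000 × cos²(27.9°) = 160000 × 0.7810 = 125000 km².
Ratio = 68120 / 125000 ≈ 0.545.

0.545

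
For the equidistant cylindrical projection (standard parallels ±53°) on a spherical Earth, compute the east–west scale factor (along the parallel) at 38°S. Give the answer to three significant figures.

With standard parallel φ₀ = 53°, the equirectangular projection gives x = Rλ cos φ₀, y = Rφ, so h = 1 and k = cos 53° / cos φ.
k = cos 53° / cos 38° = 0.6018/0.7880 = 0.7637.

0.764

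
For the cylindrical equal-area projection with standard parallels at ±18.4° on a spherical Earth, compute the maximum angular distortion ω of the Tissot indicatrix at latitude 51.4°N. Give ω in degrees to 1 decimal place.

Cylindrical equal-area (φ₀ = 18.4°): h = cos φ / cos 18.4° along meridians, k = cos 18.4° / cos φ along parallels; h·k = 1.
At 51.4°: h = 0.6575, k = 1.521; principal scales a = 1.521, b = 0.6575.
sin(ω/2) = (a − b)/(a + b) = 0.8634/2.178 = 0.3964, so ω = 2 arcsin(0.3964) ≈ 46.7°.

46.7°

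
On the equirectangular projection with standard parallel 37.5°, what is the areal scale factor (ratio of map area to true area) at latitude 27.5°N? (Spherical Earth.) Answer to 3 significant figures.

The equidistant cylindrical projection with φ₀ = 37.5° has h = 1 (meridians true) and k = cos φ₀ / cos φ along parallels.
Areal scale = h·k = 1 × cos φ₀ / cos φ; at 27.5°, h = 1.000, k = 0.8944, so h·k = 0.8944.

0.894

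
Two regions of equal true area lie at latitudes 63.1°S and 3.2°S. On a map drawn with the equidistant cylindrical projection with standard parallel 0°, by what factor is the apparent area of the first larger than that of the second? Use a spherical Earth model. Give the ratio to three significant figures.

2.21

For the equirectangular projection with φ₀ = 0 (plate carrée), h = 1 along meridians and k = sec φ along parallels.
Areal scale at 63.1°: h·k = 1.000 × 2.210 = 2.210.
Areal scale at 3.2°: h·k = 1.000 × 1.002 = 1.002.
Ratio = 2.210/1.002 ≈ 2.21.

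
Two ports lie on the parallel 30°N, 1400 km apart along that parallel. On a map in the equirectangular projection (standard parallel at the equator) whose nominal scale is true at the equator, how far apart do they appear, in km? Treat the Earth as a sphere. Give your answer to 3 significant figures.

1620 km

In the plate carrée (x = Rλ, y = Rφ), meridians are true-scale (h = 1) and parallels are stretched by k = sec φ.
Along the parallel, k = sec 30° = 1/0.8660 = 1.155.
Map distance = 1400 × 1.155 ≈ 1620 km.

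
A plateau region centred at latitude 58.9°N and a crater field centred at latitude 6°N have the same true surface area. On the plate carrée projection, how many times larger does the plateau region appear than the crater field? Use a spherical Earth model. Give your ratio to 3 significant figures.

In the plate carrée (x = Rλ, y = Rφ), meridians are true-scale (h = 1) and parallels are stretched by k = sec φ.
Areal scale at 58.9°: h·k = 1.000 × 1.936 = 1.936.
Areal scale at 6°: h·k = 1.000 × 1.006 = 1.006.
Ratio = 1.936/1.006 ≈ 1.93.

1.93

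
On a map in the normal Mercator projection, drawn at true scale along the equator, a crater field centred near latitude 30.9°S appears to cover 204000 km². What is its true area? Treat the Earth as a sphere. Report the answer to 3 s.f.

150000 km²

Mercator is conformal, so the point scale is isotropic: h = k = sec φ = 1/cos φ.
Areal scale = k² = sec²φ = 1/cos²(30.9°) = 1/0.8581² = 1.358.
True area = apparent / (areal scale) = 204000 / 1.358 ≈ 150000 km².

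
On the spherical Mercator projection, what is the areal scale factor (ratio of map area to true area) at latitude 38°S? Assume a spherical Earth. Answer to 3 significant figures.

1.61

The Mercator projection is conformal; its linear scale factor is the same in every direction and equals sec φ = 1/cos φ.
Areal scale = k² = sec²φ = 1/cos²(38°) = 1/0.7880² = 1.610.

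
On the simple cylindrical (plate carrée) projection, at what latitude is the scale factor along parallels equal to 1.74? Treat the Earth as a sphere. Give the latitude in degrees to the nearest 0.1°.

54.9°

Plate carrée: h = 1, k = sec φ along parallels.
sec φ = 1.74  ⇒  cos φ = 0.5747  ⇒  φ ≈ 54.9°.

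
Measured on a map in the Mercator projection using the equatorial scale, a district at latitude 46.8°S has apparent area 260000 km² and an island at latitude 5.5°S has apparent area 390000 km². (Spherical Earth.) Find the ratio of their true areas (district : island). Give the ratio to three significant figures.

0.315

On Mercator the areal scale is sec²φ, so true area = apparent × cos²φ.
True area of district: 260000 × cos²(46.8°) = 260000 × 0.4686 = 121800 km².
True area of island: 390000 × cos²(5.5°) = 390000 × 0.9908 = 386400 km².
Ratio = 121800 / 386400 ≈ 0.315.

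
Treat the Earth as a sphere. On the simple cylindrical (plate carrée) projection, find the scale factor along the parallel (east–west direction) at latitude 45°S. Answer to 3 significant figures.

For the equirectangular projection with φ₀ = 0 (plate carrée), h = 1 along meridians and k = sec φ along parallels.
k = 1/cos 45° = 1/0.7071 = 1.414.

1.41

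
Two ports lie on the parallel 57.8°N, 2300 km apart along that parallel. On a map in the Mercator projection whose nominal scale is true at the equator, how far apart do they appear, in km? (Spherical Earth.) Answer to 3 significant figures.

4320 km

The Mercator projection is conformal; its linear scale factor is the same in every direction and equals sec φ = 1/cos φ.
Along the parallel, k = sec 57.8° = 1/0.5329 = 1.877.
Map distance = 2300 × 1.877 ≈ 4320 km.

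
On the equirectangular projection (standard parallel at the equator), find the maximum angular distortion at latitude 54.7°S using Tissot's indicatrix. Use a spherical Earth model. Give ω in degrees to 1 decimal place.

For the equirectangular projection with φ₀ = 0 (plate carrée), h = 1 along meridians and k = sec φ along parallels.
At 54.7°: h = 1.000, k = 1.731; principal scales a = 1.731, b = 1.000.
sin(ω/2) = (a − b)/(a + b) = 0.7305/2.731 = 0.2675, so ω = 2 arcsin(0.2675) ≈ 31.0°.

31.0°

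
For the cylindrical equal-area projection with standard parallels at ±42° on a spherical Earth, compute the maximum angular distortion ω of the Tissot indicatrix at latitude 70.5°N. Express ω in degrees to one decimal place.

83.2°

Cylindrical equal-area (φ₀ = 42°): h = cos φ / cos 42° along meridians, k = cos 42° / cos φ along parallels; h·k = 1.
At 70.5°: h = 0.4492, k = 2.226; principal scales a = 2.226, b = 0.4492.
sin(ω/2) = (a − b)/(a + b) = 1.777/2.675 = 0.6642, so ω = 2 arcsin(0.6642) ≈ 83.2°.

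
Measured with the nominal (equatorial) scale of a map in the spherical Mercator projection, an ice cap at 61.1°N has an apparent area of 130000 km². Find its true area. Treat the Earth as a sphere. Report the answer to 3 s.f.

The Mercator projection is conformal; its linear scale factor is the same in every direction and equals sec φ = 1/cos φ.
Areal scale = k² = sec²φ = 1/cos²(61.1°) = 1/0.4833² = 4.282.
True area = apparent / (areal scale) = 130000 / 4.282 ≈ 30400 km².

30400 km²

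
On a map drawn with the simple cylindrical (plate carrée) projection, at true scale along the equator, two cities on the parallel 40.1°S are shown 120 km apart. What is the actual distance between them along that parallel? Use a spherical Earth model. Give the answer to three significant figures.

For the equirectangular projection with φ₀ = 0 (plate carrée), h = 1 along meridians and k = sec φ along parallels.
Along the parallel at 40.1°, map distances are exaggerated by k = sec 40.1° = 1.307.
True distance = 120 / 1.307 = 120 × cos 40.1° ≈ 91.8 km.

91.8 km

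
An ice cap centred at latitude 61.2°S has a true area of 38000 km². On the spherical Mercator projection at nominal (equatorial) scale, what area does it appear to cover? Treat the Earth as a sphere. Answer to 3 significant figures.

For Mercator, h = k = sec φ (a conformal cylindrical projection has a single point scale, 1/cos φ).
Areal scale = k² = sec²φ = 1/cos²(61.2°) = 1/0.4818² = 4.309.
Apparent area = 38000 × 4.309 ≈ 164000 km².

164000 km²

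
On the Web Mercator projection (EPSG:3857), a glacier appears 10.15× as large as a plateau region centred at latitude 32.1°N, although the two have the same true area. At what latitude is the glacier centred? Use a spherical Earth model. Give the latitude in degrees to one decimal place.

On Mercator, (apparent₁)/(apparent₂) = sec²φ₁ / sec²φ₂ when true areas are equal.
cos²φ₂ / cos²φ₁ = 10.15  ⇒  cos φ₁ = cos 32.1° / √10.15 = 0.8471/3.186 = 0.2659.
φ₁ = arccos(0.2659) ≈ 74.6°.

74.6°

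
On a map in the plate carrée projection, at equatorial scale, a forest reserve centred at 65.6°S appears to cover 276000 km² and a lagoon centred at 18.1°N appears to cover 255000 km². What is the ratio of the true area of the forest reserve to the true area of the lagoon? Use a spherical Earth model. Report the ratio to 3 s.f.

0.470

Plate carrée has h = 1 and k = sec φ, giving areal scale sec φ; true area = (apparent area) · cos φ.
True area of forest reserve: 276000 × cos(65.6°) = 276000 × 0.4131 = 114000 km².
True area of lagoon: 255000 × cos(18.1°) = 255000 × 0.9505 = 242400 km².
Ratio = 114000 / 242400 ≈ 0.470.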